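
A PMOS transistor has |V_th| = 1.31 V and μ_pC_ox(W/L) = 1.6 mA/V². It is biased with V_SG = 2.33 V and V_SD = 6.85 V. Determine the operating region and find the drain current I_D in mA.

V_ov = V_SG − |V_th| = 2.33 − 1.31 = 1.02 V.
Since V_SD = 6.85 V ≥ V_ov = 1.02 V, the device is in saturation.
I_D = ½ k_p V_ov² = 0.5 × 1.6 × 1.02² = 0.832 mA.

Saturation; I_D = 0.832 mA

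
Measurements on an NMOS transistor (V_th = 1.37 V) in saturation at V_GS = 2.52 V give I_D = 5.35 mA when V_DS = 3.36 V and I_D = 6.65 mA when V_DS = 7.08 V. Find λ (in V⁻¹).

λ = 0.0837 V⁻¹

With V_GS fixed, I_D ∝ (1 + λ V_DS) in saturation, so I_D2/I_D1 = (1 + λ V_DS2)/(1 + λ V_DS1).
6.65/5.35 = 1.243 = (1 + 7.08 λ)/(1 + 3.36 λ).
Solving: λ (I_D1 V_DS2 − I_D2 V_DS1) = I_D2 − I_D1, so λ = (6.65 − 5.35) / (5.35 × 7.08 − 6.65 × 3.36) = 1.3 / 15.5 = 0.0837 V⁻¹.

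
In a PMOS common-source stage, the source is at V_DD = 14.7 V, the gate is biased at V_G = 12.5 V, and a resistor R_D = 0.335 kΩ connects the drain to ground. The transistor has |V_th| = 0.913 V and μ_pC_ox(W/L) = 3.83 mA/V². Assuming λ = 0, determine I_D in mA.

I_D = 3.17 mA

V_SG = V_DD − V_G = 14.7 − 12.5 = 2.2 V, so V_ov = 2.2 − 0.913 = 1.29 V.
Assume saturation: I_D = ½ k_p V_ov² = 0.5 × 3.83 × 1.29² = 3.17 mA, giving V_SD = V_DD − I_D R_D = 14.7 − 3.17 × 0.335 = 13.6 V.
V_SD = 13.6 V ≥ V_ov = 1.29 V, confirming saturation.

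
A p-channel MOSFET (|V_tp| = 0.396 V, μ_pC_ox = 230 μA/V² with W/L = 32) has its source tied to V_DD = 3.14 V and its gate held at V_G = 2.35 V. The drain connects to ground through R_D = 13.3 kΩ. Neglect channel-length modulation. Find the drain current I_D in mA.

I_D = 0.229 mA

V_SG = V_DD − V_G = 3.14 − 2.35 = 0.79 V, so V_ov = 0.79 − 0.396 = 0.394 V.
k_p = μ_pC_ox · (W/L) = 7.36 mA/V².
Assume saturation: I_D = ½ k_p V_ov² = 0.5 × 7.36 × 0.394² = 0.571 mA, giving V_SD = V_DD − I_D R_D = 3.14 − 0.571 × 13.3 = -4.46 V.
But -4.46 V < V_ov = 0.394 V, so the device is actually in triode.
In triode I_D = k_p[V_ov V_SD − ½ V_SD²] and I_D = (V_DD − V_SD)/R_D. Equating: 48.9 V_SD² − 39.57 V_SD + 3.14 = 0, giving V_SD = 0.0892 V (the root below V_ov).
I_D = (3.14 − 0.0892) / 13.3 = 0.229 mA.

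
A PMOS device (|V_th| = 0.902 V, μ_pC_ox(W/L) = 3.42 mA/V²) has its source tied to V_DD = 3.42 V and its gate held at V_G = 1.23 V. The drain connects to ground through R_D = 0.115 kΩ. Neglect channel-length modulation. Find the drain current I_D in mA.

V_SG = V_DD − V_G = 3.42 − 1.23 = 2.19 V, so V_ov = 2.19 − 0.902 = 1.29 V.
Assume saturation: I_D = ½ k_p V_ov² = 0.5 × 3.42 × 1.29² = 2.84 mA, giving V_SD = V_DD − I_D R_D = 3.42 − 2.84 × 0.115 = 3.09 V.
V_SD = 3.09 V ≥ V_ov = 1.29 V, confirming saturation.

I_D = 2.84 mA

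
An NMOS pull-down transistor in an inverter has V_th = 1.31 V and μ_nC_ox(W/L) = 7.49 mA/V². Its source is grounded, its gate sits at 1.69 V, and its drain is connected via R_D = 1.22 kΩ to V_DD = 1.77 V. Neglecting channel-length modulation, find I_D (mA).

V_GS = V_G = 1.69 V, so V_ov = 1.69 − 1.31 = 0.38 V.
Assume saturation: I_D = ½ k_n V_ov² = 0.5 × 7.49 × 0.38² = 0.541 mA, giving V_DS = V_DD − I_D R_D = 1.77 − 0.541 × 1.22 = 1.11 V.
V_DS = 1.11 V ≥ V_ov = 0.38 V, confirming saturation.

I_D = 0.541 mA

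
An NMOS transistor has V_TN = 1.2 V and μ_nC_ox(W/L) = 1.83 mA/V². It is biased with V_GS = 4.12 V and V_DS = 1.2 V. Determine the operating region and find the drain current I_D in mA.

Triode; I_D = 5.09 mA

V_ov = V_GS − V_TN = 4.12 − 1.2 = 2.92 V.
Since V_DS = 1.2 V < V_ov = 2.92 V, the device is in the triode region.
I_D = k_n [V_ov · V_DS − ½ V_DS²] = 1.83 × [2.92 × 1.2 − 0.5 × 1.2²] = 5.09 mA.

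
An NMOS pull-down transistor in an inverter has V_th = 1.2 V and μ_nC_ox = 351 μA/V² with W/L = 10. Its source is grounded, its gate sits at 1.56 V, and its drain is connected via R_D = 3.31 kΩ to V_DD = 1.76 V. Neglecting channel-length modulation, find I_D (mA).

I_D = 0.227 mA

V_GS = V_G = 1.56 V, so V_ov = 1.56 − 1.2 = 0.36 V.
k_n = μ_nC_ox · (W/L) = 3.51 mA/V².
Assume saturation: I_D = ½ k_n V_ov² = 0.5 × 3.51 × 0.36² = 0.227 mA, giving V_DS = V_DD − I_D R_D = 1.76 − 0.227 × 3.31 = 1.01 V.
V_DS = 1.01 V ≥ V_ov = 0.36 V, confirming saturation.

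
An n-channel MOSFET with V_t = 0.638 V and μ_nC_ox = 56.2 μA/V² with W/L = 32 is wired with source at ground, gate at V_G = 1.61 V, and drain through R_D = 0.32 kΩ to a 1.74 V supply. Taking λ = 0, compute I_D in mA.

V_GS = V_G = 1.61 V, so V_ov = 1.61 − 0.638 = 0.972 V.
k_n = μ_nC_ox · (W/L) = 1.798 mA/V².
Assume saturation: I_D = ½ k_n V_ov² = 0.5 × 1.798 × 0.972² = 0.85 mA, giving V_DS = V_DD − I_D R_D = 1.74 − 0.85 × 0.32 = 1.47 V.
V_DS = 1.47 V ≥ V_ov = 0.972 V, confirming saturation.

I_D = 0.850 mA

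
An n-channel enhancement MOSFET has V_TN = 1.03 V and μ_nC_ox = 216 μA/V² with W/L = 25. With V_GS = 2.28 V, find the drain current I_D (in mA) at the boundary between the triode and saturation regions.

I_D = 4.22 mA

At the boundary V_DS = V_ov = V_GS − V_TN = 2.28 − 1.03 = 1.25 V.
k_n = μ_nC_ox · (W/L) = 5.4 mA/V².
I_D = ½ k_n V_ov² = 0.5 × 5.4 × 1.25² = 4.22 mA.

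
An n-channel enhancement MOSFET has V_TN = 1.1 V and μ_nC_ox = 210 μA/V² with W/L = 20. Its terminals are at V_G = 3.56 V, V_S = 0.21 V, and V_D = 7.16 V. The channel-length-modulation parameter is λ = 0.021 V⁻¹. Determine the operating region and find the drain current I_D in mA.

V_GS = V_G − V_S = 3.56 − 0.21 = 3.35 V; V_DS = V_D − V_S = 7.16 − 0.21 = 6.95 V.
k_n = μ_nC_ox · (W/L) = 4.2 mA/V².
V_ov = V_GS − V_TN = 3.35 − 1.1 = 2.25 V.
Since V_DS = 6.95 V ≥ V_ov = 2.25 V, the device is in saturation.
I_D = ½ k_n V_ov² (1 + λ V_DS) = 0.5 × 4.2 × 2.25² × (1 + 0.021 × 6.95) = 12.2 mA.

Saturation; I_D = 12.2 mA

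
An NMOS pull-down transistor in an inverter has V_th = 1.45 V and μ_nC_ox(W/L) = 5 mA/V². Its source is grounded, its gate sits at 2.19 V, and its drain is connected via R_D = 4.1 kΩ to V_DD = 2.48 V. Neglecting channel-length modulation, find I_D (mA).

I_D = 0.563 mA

V_GS = V_G = 2.19 V, so V_ov = 2.19 − 1.45 = 0.74 V.
Assume saturation: I_D = ½ k_n V_ov² = 0.5 × 5 × 0.74² = 1.37 mA, giving V_DS = V_DD − I_D R_D = 2.48 − 1.37 × 4.1 = -3.13 V.
But -3.13 V < V_ov = 0.74 V, so the device is actually in triode.
In triode I_D = k_n[V_ov V_DS − ½ V_DS²] and I_D = (V_DD − V_DS)/R_D. Equating: 10.2 V_DS² − 16.17 V_DS + 2.48 = 0, giving V_DS = 0.172 V (the root below V_ov).
I_D = (2.48 − 0.172) / 4.1 = 0.563 mA.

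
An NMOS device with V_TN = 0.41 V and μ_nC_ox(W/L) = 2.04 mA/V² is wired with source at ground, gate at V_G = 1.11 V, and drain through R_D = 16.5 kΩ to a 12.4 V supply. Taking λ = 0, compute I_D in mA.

I_D = 0.500 mA

V_GS = V_G = 1.11 V, so V_ov = 1.11 − 0.41 = 0.7 V.
Assume saturation: I_D = ½ k_n V_ov² = 0.5 × 2.04 × 0.7² = 0.5 mA, giving V_DS = V_DD − I_D R_D = 12.4 − 0.5 × 16.5 = 4.15 V.
V_DS = 4.15 V ≥ V_ov = 0.7 V, confirming saturation.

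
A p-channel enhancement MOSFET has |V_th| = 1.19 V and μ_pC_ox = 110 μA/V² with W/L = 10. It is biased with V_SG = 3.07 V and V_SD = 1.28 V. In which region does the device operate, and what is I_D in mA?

k_p = μ_pC_ox · (W/L) = 1.1 mA/V².
V_ov = V_SG − |V_th| = 3.07 − 1.19 = 1.88 V.
Since V_SD = 1.28 V < V_ov = 1.88 V, the device is in the triode region.
I_D = k_p [V_ov · V_SD − ½ V_SD²] = 1.1 × [1.88 × 1.28 − 0.5 × 1.28²] = 1.75 mA.

Triode; I_D = 1.75 mA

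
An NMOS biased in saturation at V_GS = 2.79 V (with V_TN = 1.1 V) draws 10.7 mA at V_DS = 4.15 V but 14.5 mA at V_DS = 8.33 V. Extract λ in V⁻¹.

With V_GS fixed, I_D ∝ (1 + λ V_DS) in saturation, so I_D2/I_D1 = (1 + λ V_DS2)/(1 + λ V_DS1).
14.5/10.7 = 1.355 = (1 + 8.33 λ)/(1 + 4.15 λ).
Solving: λ (I_D1 V_DS2 − I_D2 V_DS1) = I_D2 − I_D1, so λ = (14.5 − 10.7) / (10.7 × 8.33 − 14.5 × 4.15) = 3.8 / 29 = 0.131 V⁻¹.

λ = 0.131 V⁻¹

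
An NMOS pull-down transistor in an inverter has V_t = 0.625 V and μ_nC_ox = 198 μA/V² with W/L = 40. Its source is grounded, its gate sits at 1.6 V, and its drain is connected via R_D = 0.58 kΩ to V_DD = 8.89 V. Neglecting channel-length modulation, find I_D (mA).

I_D = 3.76 mA

V_GS = V_G = 1.6 V, so V_ov = 1.6 − 0.625 = 0.975 V.
k_n = μ_nC_ox · (W/L) = 7.92 mA/V².
Assume saturation: I_D = ½ k_n V_ov² = 0.5 × 7.92 × 0.975² = 3.76 mA, giving V_DS = V_DD − I_D R_D = 8.89 − 3.76 × 0.58 = 6.71 V.
V_DS = 6.71 V ≥ V_ov = 0.975 V, confirming saturation.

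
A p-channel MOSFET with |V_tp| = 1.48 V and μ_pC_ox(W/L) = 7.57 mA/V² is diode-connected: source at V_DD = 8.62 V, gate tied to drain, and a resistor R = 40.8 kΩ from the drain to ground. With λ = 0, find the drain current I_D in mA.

With gate tied to drain, V_SG = V_SD ≥ V_SG − |V_tp|, so the device is in saturation.
KCL at the drain: ½ k_p (V_SG − |V_tp|)² = (V_DD − V_SG)/R.
Let x = V_SG − 1.48. Then 154 x² + x − 7.14 = 0, giving x = 0.212 V (positive root), so V_SG = 1.69 V.
I_D = (V_DD − V_SG)/R = (8.62 − 1.69) / 40.8 = 0.17 mA.

I_D = 0.170 mA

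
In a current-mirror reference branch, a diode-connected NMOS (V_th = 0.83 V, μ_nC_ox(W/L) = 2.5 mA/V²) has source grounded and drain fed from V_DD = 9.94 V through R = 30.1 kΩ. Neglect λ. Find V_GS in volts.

With gate tied to drain, V_GS = V_DS ≥ V_GS − V_th, so the device is in saturation.
KCL at the drain: ½ k_n (V_GS − V_th)² = (V_DD − V_GS)/R.
Let x = V_GS − 0.83. Then 37.6 x² + x − 9.11 = 0, giving x = 0.479 V (positive root), so V_GS = 1.31 V.
I_D = (V_DD − V_GS)/R = (9.94 − 1.31) / 30.1 = 0.287 mA.

V_GS = 1.31 V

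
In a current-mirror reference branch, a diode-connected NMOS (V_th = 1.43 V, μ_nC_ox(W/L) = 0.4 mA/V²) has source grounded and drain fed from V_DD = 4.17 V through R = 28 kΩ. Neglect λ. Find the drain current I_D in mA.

I_D = 0.0759 mA

With gate tied to drain, V_GS = V_DS ≥ V_GS − V_th, so the device is in saturation.
KCL at the drain: ½ k_n (V_GS − V_th)² = (V_DD − V_GS)/R.
Let x = V_GS − 1.43. Then 5.6 x² + x − 2.74 = 0, giving x = 0.616 V (positive root), so V_GS = 2.05 V.
I_D = (V_DD − V_GS)/R = (4.17 − 2.05) / 28 = 0.0759 mA.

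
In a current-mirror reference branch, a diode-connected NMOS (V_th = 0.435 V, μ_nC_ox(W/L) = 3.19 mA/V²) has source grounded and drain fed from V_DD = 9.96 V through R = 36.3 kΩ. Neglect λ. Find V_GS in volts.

With gate tied to drain, V_GS = V_DS ≥ V_GS − V_th, so the device is in saturation.
KCL at the drain: ½ k_n (V_GS − V_th)² = (V_DD − V_GS)/R.
Let x = V_GS − 0.435. Then 57.9 x² + x − 9.525 = 0, giving x = 0.397 V (positive root), so V_GS = 0.832 V.
I_D = (V_DD − V_GS)/R = (9.96 − 0.832) / 36.3 = 0.251 mA.

V_GS = 0.832 V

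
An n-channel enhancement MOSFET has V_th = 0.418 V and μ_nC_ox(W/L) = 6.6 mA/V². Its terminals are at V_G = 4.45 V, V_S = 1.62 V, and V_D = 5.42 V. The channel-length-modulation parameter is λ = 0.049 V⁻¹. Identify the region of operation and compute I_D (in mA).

Saturation; I_D = 22.8 mA

V_GS = V_G − V_S = 4.45 − 1.62 = 2.83 V; V_DS = V_D − V_S = 5.42 − 1.62 = 3.8 V.
V_ov = V_GS − V_th = 2.83 − 0.418 = 2.41 V.
Since V_DS = 3.8 V ≥ V_ov = 2.41 V, the device is in saturation.
I_D = ½ k_n V_ov² (1 + λ V_DS) = 0.5 × 6.6 × 2.41² × (1 + 0.049 × 3.8) = 22.8 mA.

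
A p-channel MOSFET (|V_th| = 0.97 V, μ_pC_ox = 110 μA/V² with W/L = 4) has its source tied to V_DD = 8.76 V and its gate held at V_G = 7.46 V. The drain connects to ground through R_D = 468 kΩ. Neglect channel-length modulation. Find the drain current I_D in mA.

V_SG = V_DD − V_G = 8.76 − 7.46 = 1.3 V, so V_ov = 1.3 − 0.97 = 0.33 V.
k_p = μ_pC_ox · (W/L) = 0.44 mA/V².
Assume saturation: I_D = ½ k_p V_ov² = 0.5 × 0.44 × 0.33² = 0.024 mA, giving V_SD = V_DD − I_D R_D = 8.76 − 0.024 × 468 = -2.45 V.
But -2.45 V < V_ov = 0.33 V, so the device is actually in triode.
In triode I_D = k_p[V_ov V_SD − ½ V_SD²] and I_D = (V_DD − V_SD)/R_D. Equating: 103 V_SD² − 68.95 V_SD + 8.76 = 0, giving V_SD = 0.17 V (the root below V_ov).
I_D = (8.76 − 0.17) / 468 = 0.0184 mA.

I_D = 0.0184 mA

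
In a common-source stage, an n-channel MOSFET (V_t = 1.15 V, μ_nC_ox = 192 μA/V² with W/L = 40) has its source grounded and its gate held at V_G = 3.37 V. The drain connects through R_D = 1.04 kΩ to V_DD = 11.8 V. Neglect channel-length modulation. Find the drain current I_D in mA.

I_D = 10.6 mA

V_GS = V_G = 3.37 V, so V_ov = 3.37 − 1.15 = 2.22 V.
k_n = μ_nC_ox · (W/L) = 7.68 mA/V².
Assume saturation: I_D = ½ k_n V_ov² = 0.5 × 7.68 × 2.22² = 18.9 mA, giving V_DS = V_DD − I_D R_D = 11.8 − 18.9 × 1.04 = -7.88 V.
But -7.88 V < V_ov = 2.22 V, so the device is actually in triode.
In triode I_D = k_n[V_ov V_DS − ½ V_DS²] and I_D = (V_DD − V_DS)/R_D. Equating: 3.99 V_DS² − 18.73 V_DS + 11.8 = 0, giving V_DS = 0.75 V (the root below V_ov).
I_D = (11.8 − 0.75) / 1.04 = 10.6 mA.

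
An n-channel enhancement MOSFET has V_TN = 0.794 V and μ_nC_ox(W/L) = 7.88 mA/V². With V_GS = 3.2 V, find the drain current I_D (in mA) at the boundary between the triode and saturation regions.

I_D = 22.8 mA

At the boundary V_DS = V_ov = V_GS − V_TN = 3.2 − 0.794 = 2.41 V.
I_D = ½ k_n V_ov² = 0.5 × 7.88 × 2.41² = 22.8 mA.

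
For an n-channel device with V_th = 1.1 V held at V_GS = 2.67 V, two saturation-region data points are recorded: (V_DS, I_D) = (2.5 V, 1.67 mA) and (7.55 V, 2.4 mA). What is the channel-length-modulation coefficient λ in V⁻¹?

λ = 0.110 V⁻¹

With V_GS fixed, I_D ∝ (1 + λ V_DS) in saturation, so I_D2/I_D1 = (1 + λ V_DS2)/(1 + λ V_DS1).
2.4/1.67 = 1.437 = (1 + 7.55 λ)/(1 + 2.5 λ).
Solving: λ (I_D1 V_DS2 − I_D2 V_DS1) = I_D2 − I_D1, so λ = (2.4 − 1.67) / (1.67 × 7.55 − 2.4 × 2.5) = 0.73 / 6.61 = 0.11 V⁻¹.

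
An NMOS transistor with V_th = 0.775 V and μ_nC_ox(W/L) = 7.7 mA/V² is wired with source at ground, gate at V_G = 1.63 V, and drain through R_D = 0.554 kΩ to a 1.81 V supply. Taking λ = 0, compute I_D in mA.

V_GS = V_G = 1.63 V, so V_ov = 1.63 − 0.775 = 0.855 V.
Assume saturation: I_D = ½ k_n V_ov² = 0.5 × 7.7 × 0.855² = 2.81 mA, giving V_DS = V_DD − I_D R_D = 1.81 − 2.81 × 0.554 = 0.251 V.
But 0.251 V < V_ov = 0.855 V, so the device is actually in triode.
In triode I_D = k_n[V_ov V_DS − ½ V_DS²] and I_D = (V_DD − V_DS)/R_D. Equating: 2.13 V_DS² − 4.647 V_DS + 1.81 = 0, giving V_DS = 0.508 V (the root below V_ov).
I_D = (1.81 − 0.508) / 0.554 = 2.35 mA.

I_D = 2.35 mA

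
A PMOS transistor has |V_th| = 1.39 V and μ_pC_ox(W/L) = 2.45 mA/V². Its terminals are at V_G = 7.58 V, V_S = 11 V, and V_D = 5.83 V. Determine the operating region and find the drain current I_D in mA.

Saturation; I_D = 5.05 mA

V_SG = V_S − V_G = 11 − 7.58 = 3.42 V; V_SD = V_S − V_D = 11 − 5.83 = 5.17 V.
V_ov = V_SG − |V_th| = 3.42 − 1.39 = 2.03 V.
Since V_SD = 5.17 V ≥ V_ov = 2.03 V, the device is in saturation.
I_D = ½ k_p V_ov² = 0.5 × 2.45 × 2.03² = 5.05 mA.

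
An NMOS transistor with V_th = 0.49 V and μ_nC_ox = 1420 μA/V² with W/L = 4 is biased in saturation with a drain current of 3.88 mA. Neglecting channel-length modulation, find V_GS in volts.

k_n = μ_nC_ox · (W/L) = 5.68 mA/V².
In saturation I_D = ½ k_n (V_GS − V_th)², so V_GS − V_th = √(2 I_D / k_n) = √(2 × 3.88 / 5.68) = 1.17 V.
V_GS = 0.49 + 1.17 = 1.66 V.

V_GS = 1.66 V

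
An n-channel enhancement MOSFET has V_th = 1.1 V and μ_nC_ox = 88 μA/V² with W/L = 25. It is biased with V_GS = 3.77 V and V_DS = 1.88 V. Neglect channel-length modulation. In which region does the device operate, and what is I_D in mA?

Triode; I_D = 7.16 mA

k_n = μ_nC_ox · (W/L) = 2.2 mA/V².
V_ov = V_GS − V_th = 3.77 − 1.1 = 2.67 V.
Since V_DS = 1.88 V < V_ov = 2.67 V, the device is in the triode region.
I_D = k_n [V_ov · V_DS − ½ V_DS²] = 2.2 × [2.67 × 1.88 − 0.5 × 1.88²] = 7.16 mA.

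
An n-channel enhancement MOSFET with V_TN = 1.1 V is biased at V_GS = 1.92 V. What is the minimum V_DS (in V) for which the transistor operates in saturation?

The boundary between triode and saturation is V_DS = V_GS − V_TN = V_ov.
V_ov = 1.92 − 1.1 = 0.82 V.

V_DS,sat = 0.820 V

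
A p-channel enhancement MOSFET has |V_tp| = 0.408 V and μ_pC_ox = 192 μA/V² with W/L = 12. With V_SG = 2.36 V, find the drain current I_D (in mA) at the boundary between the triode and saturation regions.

I_D = 4.39 mA

At the boundary V_SD = V_ov = V_SG − |V_tp| = 2.36 − 0.408 = 1.95 V.
k_p = μ_pC_ox · (W/L) = 2.304 mA/V².
I_D = ½ k_p V_ov² = 0.5 × 2.304 × 1.95² = 4.39 mA.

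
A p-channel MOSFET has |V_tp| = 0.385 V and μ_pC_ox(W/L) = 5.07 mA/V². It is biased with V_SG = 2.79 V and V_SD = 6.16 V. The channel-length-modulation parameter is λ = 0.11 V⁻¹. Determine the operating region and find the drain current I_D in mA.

Saturation; I_D = 24.6 mA

V_ov = V_SG − |V_tp| = 2.79 − 0.385 = 2.41 V.
Since V_SD = 6.16 V ≥ V_ov = 2.41 V, the device is in saturation.
I_D = ½ k_p V_ov² (1 + λ V_SD) = 0.5 × 5.07 × 2.41² × (1 + 0.11 × 6.16) = 24.6 mA.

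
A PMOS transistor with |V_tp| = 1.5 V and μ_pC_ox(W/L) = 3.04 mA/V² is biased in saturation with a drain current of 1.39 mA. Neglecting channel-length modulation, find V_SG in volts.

V_SG = 2.46 V

In saturation I_D = ½ k_p (V_SG − |V_tp|)², so V_SG − |V_tp| = √(2 I_D / k_p) = √(2 × 1.39 / 3.04) = 0.956 V.
V_SG = 1.5 + 0.956 = 2.46 V.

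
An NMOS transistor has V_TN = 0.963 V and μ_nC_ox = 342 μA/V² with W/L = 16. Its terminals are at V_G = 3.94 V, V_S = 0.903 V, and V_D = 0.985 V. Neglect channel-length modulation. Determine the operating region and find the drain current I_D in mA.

Triode; I_D = 0.912 mA

V_GS = V_G − V_S = 3.94 − 0.903 = 3.04 V; V_DS = V_D − V_S = 0.985 − 0.903 = 0.082 V.
k_n = μ_nC_ox · (W/L) = 5.472 mA/V².
V_ov = V_GS − V_TN = 3.04 − 0.963 = 2.07 V.
Since V_DS = 0.082 V < V_ov = 2.07 V, the device is in the triode region.
I_D = k_n [V_ov · V_DS − ½ V_DS²] = 5.472 × [2.07 × 0.082 − 0.5 × 0.082²] = 0.912 mA.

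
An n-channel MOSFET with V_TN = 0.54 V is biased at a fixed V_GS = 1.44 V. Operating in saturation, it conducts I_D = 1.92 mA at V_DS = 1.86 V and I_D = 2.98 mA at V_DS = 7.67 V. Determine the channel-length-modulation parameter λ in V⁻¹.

λ = 0.115 V⁻¹

With V_GS fixed, I_D ∝ (1 + λ V_DS) in saturation, so I_D2/I_D1 = (1 + λ V_DS2)/(1 + λ V_DS1).
2.98/1.92 = 1.552 = (1 + 7.67 λ)/(1 + 1.86 λ).
Solving: λ (I_D1 V_DS2 − I_D2 V_DS1) = I_D2 − I_D1, so λ = (2.98 − 1.92) / (1.92 × 7.67 − 2.98 × 1.86) = 1.06 / 9.18 = 0.115 V⁻¹.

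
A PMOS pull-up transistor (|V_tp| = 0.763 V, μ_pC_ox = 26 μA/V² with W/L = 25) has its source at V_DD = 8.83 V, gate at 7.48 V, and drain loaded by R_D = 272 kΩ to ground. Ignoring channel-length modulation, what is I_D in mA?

V_SG = V_DD − V_G = 8.83 − 7.48 = 1.35 V, so V_ov = 1.35 − 0.763 = 0.587 V.
k_p = μ_pC_ox · (W/L) = 0.65 mA/V².
Assume saturation: I_D = ½ k_p V_ov² = 0.5 × 0.65 × 0.587² = 0.112 mA, giving V_SD = V_DD − I_D R_D = 8.83 − 0.112 × 272 = -21.6 V.
But -21.6 V < V_ov = 0.587 V, so the device is actually in triode.
In triode I_D = k_p[V_ov V_SD − ½ V_SD²] and I_D = (V_DD − V_SD)/R_D. Equating: 88.4 V_SD² − 104.8 V_SD + 8.83 = 0, giving V_SD = 0.0913 V (the root below V_ov).
I_D = (8.83 − 0.0913) / 272 = 0.0321 mA.

I_D = 0.0321 mA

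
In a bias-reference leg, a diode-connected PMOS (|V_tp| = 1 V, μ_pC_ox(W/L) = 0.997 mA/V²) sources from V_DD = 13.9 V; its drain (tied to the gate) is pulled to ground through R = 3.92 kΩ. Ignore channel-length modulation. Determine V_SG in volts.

With gate tied to drain, V_SG = V_SD ≥ V_SG − |V_tp|, so the device is in saturation.
KCL at the drain: ½ k_p (V_SG − |V_tp|)² = (V_DD − V_SG)/R.
Let x = V_SG − 1. Then 1.95 x² + x − 12.9 = 0, giving x = 2.33 V (positive root), so V_SG = 3.33 V.
I_D = (V_DD − V_SG)/R = (13.9 − 3.33) / 3.92 = 2.7 mA.

V_SG = 3.33 V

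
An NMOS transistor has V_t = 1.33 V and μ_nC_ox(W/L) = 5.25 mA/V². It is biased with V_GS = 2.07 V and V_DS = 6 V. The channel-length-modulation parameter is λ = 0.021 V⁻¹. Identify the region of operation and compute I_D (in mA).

Saturation; I_D = 1.62 mA

V_ov = V_GS − V_t = 2.07 − 1.33 = 0.74 V.
Since V_DS = 6 V ≥ V_ov = 0.74 V, the device is in saturation.
I_D = ½ k_n V_ov² (1 + λ V_DS) = 0.5 × 5.25 × 0.74² × (1 + 0.021 × 6) = 1.62 mA.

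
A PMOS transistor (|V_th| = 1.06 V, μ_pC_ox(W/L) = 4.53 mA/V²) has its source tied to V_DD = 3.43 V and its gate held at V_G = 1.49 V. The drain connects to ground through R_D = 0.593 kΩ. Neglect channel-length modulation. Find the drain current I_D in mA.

V_SG = V_DD − V_G = 3.43 − 1.49 = 1.94 V, so V_ov = 1.94 − 1.06 = 0.88 V.
Assume saturation: I_D = ½ k_p V_ov² = 0.5 × 4.53 × 0.88² = 1.75 mA, giving V_SD = V_DD − I_D R_D = 3.43 − 1.75 × 0.593 = 2.39 V.
V_SD = 2.39 V ≥ V_ov = 0.88 V, confirming saturation.

I_D = 1.75 mA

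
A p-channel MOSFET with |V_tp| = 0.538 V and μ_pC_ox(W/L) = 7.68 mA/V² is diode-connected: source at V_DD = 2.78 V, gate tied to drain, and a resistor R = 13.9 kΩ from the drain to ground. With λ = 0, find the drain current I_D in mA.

With gate tied to drain, V_SG = V_SD ≥ V_SG − |V_tp|, so the device is in saturation.
KCL at the drain: ½ k_p (V_SG − |V_tp|)² = (V_DD − V_SG)/R.
Let x = V_SG − 0.538. Then 53.4 x² + x − 2.242 = 0, giving x = 0.196 V (positive root), so V_SG = 0.734 V.
I_D = (V_DD − V_SG)/R = (2.78 − 0.734) / 13.9 = 0.147 mA.

I_D = 0.147 mA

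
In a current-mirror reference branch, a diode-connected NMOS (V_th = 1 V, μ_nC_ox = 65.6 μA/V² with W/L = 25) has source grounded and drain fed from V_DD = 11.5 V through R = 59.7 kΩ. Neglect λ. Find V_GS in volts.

With gate tied to drain, V_GS = V_DS ≥ V_GS − V_th, so the device is in saturation.
k_n = μ_nC_ox · (W/L) = 1.64 mA/V².
KCL at the drain: ½ k_n (V_GS − V_th)² = (V_DD − V_GS)/R.
Let x = V_GS − 1. Then 49 x² + x − 10.5 = 0, giving x = 0.453 V (positive root), so V_GS = 1.45 V.
I_D = (V_DD − V_GS)/R = (11.5 − 1.45) / 59.7 = 0.168 mA.

V_GS = 1.45 V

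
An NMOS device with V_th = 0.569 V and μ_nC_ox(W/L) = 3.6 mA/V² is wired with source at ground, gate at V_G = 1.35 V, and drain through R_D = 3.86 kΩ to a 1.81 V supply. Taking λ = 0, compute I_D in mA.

I_D = 0.425 mA

V_GS = V_G = 1.35 V, so V_ov = 1.35 − 0.569 = 0.781 V.
Assume saturation: I_D = ½ k_n V_ov² = 0.5 × 3.6 × 0.781² = 1.1 mA, giving V_DS = V_DD − I_D R_D = 1.81 − 1.1 × 3.86 = -2.43 V.
But -2.43 V < V_ov = 0.781 V, so the device is actually in triode.
In triode I_D = k_n[V_ov V_DS − ½ V_DS²] and I_D = (V_DD − V_DS)/R_D. Equating: 6.95 V_DS² − 11.85 V_DS + 1.81 = 0, giving V_DS = 0.17 V (the root below V_ov).
I_D = (1.81 − 0.17) / 3.86 = 0.425 mA.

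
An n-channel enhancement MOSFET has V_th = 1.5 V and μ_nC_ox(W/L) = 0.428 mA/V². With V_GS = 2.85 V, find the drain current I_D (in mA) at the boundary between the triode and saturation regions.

At the boundary V_DS = V_ov = V_GS − V_th = 2.85 − 1.5 = 1.35 V.
I_D = ½ k_n V_ov² = 0.5 × 0.428 × 1.35² = 0.39 mA.

I_D = 0.390 mA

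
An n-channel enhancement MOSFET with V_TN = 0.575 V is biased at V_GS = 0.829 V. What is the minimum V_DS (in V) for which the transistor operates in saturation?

V_DS,sat = 0.254 V

The boundary between triode and saturation is V_DS = V_GS − V_TN = V_ov.
V_ov = 0.829 − 0.575 = 0.254 V.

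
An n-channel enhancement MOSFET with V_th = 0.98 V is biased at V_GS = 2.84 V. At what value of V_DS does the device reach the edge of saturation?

V_DS,sat = 1.86 V

The boundary between triode and saturation is V_DS = V_GS − V_th = V_ov.
V_ov = 2.84 − 0.98 = 1.86 V.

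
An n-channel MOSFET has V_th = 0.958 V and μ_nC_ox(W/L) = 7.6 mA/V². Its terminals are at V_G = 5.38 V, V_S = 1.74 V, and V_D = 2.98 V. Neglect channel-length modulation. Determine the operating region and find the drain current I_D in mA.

Triode; I_D = 19.4 mA

V_GS = V_G − V_S = 5.38 − 1.74 = 3.64 V; V_DS = V_D − V_S = 2.98 − 1.74 = 1.24 V.
V_ov = V_GS − V_th = 3.64 − 0.958 = 2.68 V.
Since V_DS = 1.24 V < V_ov = 2.68 V, the device is in the triode region.
I_D = k_n [V_ov · V_DS − ½ V_DS²] = 7.6 × [2.68 × 1.24 − 0.5 × 1.24²] = 19.4 mA.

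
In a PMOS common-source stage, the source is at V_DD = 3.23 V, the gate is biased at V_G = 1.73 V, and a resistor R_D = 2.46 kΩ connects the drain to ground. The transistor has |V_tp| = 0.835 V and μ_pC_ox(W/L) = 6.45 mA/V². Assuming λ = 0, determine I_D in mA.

I_D = 1.16 mA

V_SG = V_DD − V_G = 3.23 − 1.73 = 1.5 V, so V_ov = 1.5 − 0.835 = 0.665 V.
Assume saturation: I_D = ½ k_p V_ov² = 0.5 × 6.45 × 0.665² = 1.43 mA, giving V_SD = V_DD − I_D R_D = 3.23 − 1.43 × 2.46 = -0.278 V.
But -0.278 V < V_ov = 0.665 V, so the device is actually in triode.
In triode I_D = k_p[V_ov V_SD − ½ V_SD²] and I_D = (V_DD − V_SD)/R_D. Equating: 7.93 V_SD² − 11.55 V_SD + 3.23 = 0, giving V_SD = 0.377 V (the root below V_ov).
I_D = (3.23 − 0.377) / 2.46 = 1.16 mA.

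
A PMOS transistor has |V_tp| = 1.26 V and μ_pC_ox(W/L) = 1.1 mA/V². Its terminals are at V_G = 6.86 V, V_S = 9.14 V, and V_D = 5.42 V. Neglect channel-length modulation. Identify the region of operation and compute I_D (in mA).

V_SG = V_S − V_G = 9.14 − 6.86 = 2.28 V; V_SD = V_S − V_D = 9.14 − 5.42 = 3.72 V.
V_ov = V_SG − |V_tp| = 2.28 − 1.26 = 1.02 V.
Since V_SD = 3.72 V ≥ V_ov = 1.02 V, the device is in saturation.
I_D = ½ k_p V_ov² = 0.5 × 1.1 × 1.02² = 0.572 mA.

Saturation; I_D = 0.572 mA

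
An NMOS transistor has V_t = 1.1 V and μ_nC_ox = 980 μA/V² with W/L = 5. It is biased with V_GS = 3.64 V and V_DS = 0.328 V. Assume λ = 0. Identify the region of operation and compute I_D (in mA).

k_n = μ_nC_ox · (W/L) = 4.9 mA/V².
V_ov = V_GS − V_t = 3.64 − 1.1 = 2.54 V.
Since V_DS = 0.328 V < V_ov = 2.54 V, the device is in the triode region.
I_D = k_n [V_ov · V_DS − ½ V_DS²] = 4.9 × [2.54 × 0.328 − 0.5 × 0.328²] = 3.82 mA.

Triode; I_D = 3.82 mA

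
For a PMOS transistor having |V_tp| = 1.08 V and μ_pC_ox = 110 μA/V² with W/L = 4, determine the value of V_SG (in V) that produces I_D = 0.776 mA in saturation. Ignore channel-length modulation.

V_SG = 2.96 V

k_p = μ_pC_ox · (W/L) = 0.44 mA/V².
In saturation I_D = ½ k_p (V_SG − |V_tp|)², so V_SG − |V_tp| = √(2 I_D / k_p) = √(2 × 0.776 / 0.44) = 1.88 V.
V_SG = 1.08 + 1.88 = 2.96 V.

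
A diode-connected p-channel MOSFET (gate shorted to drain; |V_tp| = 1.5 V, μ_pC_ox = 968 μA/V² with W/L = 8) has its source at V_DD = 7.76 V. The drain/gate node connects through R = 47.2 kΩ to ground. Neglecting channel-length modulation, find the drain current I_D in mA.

I_D = 0.129 mA

With gate tied to drain, V_SG = V_SD ≥ V_SG − |V_tp|, so the device is in saturation.
k_p = μ_pC_ox · (W/L) = 7.744 mA/V².
KCL at the drain: ½ k_p (V_SG − |V_tp|)² = (V_DD − V_SG)/R.
Let x = V_SG − 1.5. Then 183 x² + x − 6.26 = 0, giving x = 0.182 V (positive root), so V_SG = 1.68 V.
I_D = (V_DD − V_SG)/R = (7.76 − 1.68) / 47.2 = 0.129 mA.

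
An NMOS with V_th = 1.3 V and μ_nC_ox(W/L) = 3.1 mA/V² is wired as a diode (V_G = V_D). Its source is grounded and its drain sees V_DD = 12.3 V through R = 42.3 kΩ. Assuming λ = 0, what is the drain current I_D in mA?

I_D = 0.251 mA

With gate tied to drain, V_GS = V_DS ≥ V_GS − V_th, so the device is in saturation.
KCL at the drain: ½ k_n (V_GS − V_th)² = (V_DD − V_GS)/R.
Let x = V_GS − 1.3. Then 65.6 x² + x − 11 = 0, giving x = 0.402 V (positive root), so V_GS = 1.7 V.
I_D = (V_DD − V_GS)/R = (12.3 − 1.7) / 42.3 = 0.251 mA.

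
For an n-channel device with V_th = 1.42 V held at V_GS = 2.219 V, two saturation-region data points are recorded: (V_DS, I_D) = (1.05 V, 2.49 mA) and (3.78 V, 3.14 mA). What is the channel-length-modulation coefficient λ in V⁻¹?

With V_GS fixed, I_D ∝ (1 + λ V_DS) in saturation, so I_D2/I_D1 = (1 + λ V_DS2)/(1 + λ V_DS1).
3.14/2.49 = 1.261 = (1 + 3.78 λ)/(1 + 1.05 λ).
Solving: λ (I_D1 V_DS2 − I_D2 V_DS1) = I_D2 − I_D1, so λ = (3.14 − 2.49) / (2.49 × 3.78 − 3.14 × 1.05) = 0.65 / 6.12 = 0.106 V⁻¹.

λ = 0.106 V⁻¹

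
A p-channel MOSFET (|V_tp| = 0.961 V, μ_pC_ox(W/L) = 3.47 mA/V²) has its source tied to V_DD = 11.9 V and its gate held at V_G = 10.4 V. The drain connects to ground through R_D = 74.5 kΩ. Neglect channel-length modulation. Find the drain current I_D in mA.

I_D = 0.158 mA

V_SG = V_DD − V_G = 11.9 − 10.4 = 1.5 V, so V_ov = 1.5 − 0.961 = 0.539 V.
Assume saturation: I_D = ½ k_p V_ov² = 0.5 × 3.47 × 0.539² = 0.504 mA, giving V_SD = V_DD − I_D R_D = 11.9 − 0.504 × 74.5 = -25.7 V.
But -25.7 V < V_ov = 0.539 V, so the device is actually in triode.
In triode I_D = k_p[V_ov V_SD − ½ V_SD²] and I_D = (V_DD − V_SD)/R_D. Equating: 129 V_SD² − 140.3 V_SD + 11.9 = 0, giving V_SD = 0.0927 V (the root below V_ov).
I_D = (11.9 − 0.0927) / 74.5 = 0.158 mA.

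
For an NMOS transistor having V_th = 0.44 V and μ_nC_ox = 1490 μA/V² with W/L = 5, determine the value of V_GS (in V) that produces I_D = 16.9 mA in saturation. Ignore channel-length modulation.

k_n = μ_nC_ox · (W/L) = 7.45 mA/V².
In saturation I_D = ½ k_n (V_GS − V_th)², so V_GS − V_th = √(2 I_D / k_n) = √(2 × 16.9 / 7.45) = 2.13 V.
V_GS = 0.44 + 2.13 = 2.57 V.

V_GS = 2.57 V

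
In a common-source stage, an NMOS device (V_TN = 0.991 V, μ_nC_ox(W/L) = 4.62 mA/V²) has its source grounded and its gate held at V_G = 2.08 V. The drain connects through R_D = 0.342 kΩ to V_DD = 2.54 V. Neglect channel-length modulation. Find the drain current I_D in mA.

I_D = 2.74 mA

V_GS = V_G = 2.08 V, so V_ov = 2.08 − 0.991 = 1.09 V.
Assume saturation: I_D = ½ k_n V_ov² = 0.5 × 4.62 × 1.09² = 2.74 mA, giving V_DS = V_DD − I_D R_D = 2.54 − 2.74 × 0.342 = 1.6 V.
V_DS = 1.6 V ≥ V_ov = 1.09 V, confirming saturation.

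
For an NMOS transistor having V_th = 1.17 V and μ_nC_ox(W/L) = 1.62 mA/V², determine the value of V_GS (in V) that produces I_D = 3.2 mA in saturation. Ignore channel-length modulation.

V_GS = 3.16 V

In saturation I_D = ½ k_n (V_GS − V_th)², so V_GS − V_th = √(2 I_D / k_n) = √(2 × 3.2 / 1.62) = 1.99 V.
V_GS = 1.17 + 1.99 = 3.16 V.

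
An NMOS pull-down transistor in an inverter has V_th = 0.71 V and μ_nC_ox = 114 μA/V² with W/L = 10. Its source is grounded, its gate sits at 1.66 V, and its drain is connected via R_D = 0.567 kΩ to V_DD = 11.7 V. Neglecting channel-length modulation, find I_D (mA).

I_D = 0.514 mA

V_GS = V_G = 1.66 V, so V_ov = 1.66 − 0.71 = 0.95 V.
k_n = μ_nC_ox · (W/L) = 1.14 mA/V².
Assume saturation: I_D = ½ k_n V_ov² = 0.5 × 1.14 × 0.95² = 0.514 mA, giving V_DS = V_DD − I_D R_D = 11.7 − 0.514 × 0.567 = 11.4 V.
V_DS = 11.4 V ≥ V_ov = 0.95 V, confirming saturation.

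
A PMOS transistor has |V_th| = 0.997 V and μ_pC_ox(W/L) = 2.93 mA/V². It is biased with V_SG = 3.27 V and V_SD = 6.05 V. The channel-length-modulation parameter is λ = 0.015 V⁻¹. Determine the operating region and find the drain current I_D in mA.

V_ov = V_SG − |V_th| = 3.27 − 0.997 = 2.27 V.
Since V_SD = 6.05 V ≥ V_ov = 2.27 V, the device is in saturation.
I_D = ½ k_p V_ov² (1 + λ V_SD) = 0.5 × 2.93 × 2.27² × (1 + 0.015 × 6.05) = 8.26 mA.

Saturation; I_D = 8.26 mA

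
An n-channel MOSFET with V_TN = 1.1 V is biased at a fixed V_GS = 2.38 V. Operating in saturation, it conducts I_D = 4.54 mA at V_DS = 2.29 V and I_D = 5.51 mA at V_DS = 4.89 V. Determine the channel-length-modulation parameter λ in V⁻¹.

λ = 0.101 V⁻¹

With V_GS fixed, I_D ∝ (1 + λ V_DS) in saturation, so I_D2/I_D1 = (1 + λ V_DS2)/(1 + λ V_DS1).
5.51/4.54 = 1.214 = (1 + 4.89 λ)/(1 + 2.29 λ).
Solving: λ (I_D1 V_DS2 − I_D2 V_DS1) = I_D2 − I_D1, so λ = (5.51 − 4.54) / (4.54 × 4.89 − 5.51 × 2.29) = 0.97 / 9.58 = 0.101 V⁻¹.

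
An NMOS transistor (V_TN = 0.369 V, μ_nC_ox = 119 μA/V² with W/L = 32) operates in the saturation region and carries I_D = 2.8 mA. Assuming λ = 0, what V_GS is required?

V_GS = 1.58 V

k_n = μ_nC_ox · (W/L) = 3.808 mA/V².
In saturation I_D = ½ k_n (V_GS − V_TN)², so V_GS − V_TN = √(2 I_D / k_n) = √(2 × 2.8 / 3.808) = 1.21 V.
V_GS = 0.369 + 1.21 = 1.58 V.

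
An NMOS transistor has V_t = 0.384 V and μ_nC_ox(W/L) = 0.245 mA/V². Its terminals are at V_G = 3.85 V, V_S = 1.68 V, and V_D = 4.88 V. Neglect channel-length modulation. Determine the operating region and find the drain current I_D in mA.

V_GS = V_G − V_S = 3.85 − 1.68 = 2.17 V; V_DS = V_D − V_S = 4.88 − 1.68 = 3.2 V.
V_ov = V_GS − V_t = 2.17 − 0.384 = 1.79 V.
Since V_DS = 3.2 V ≥ V_ov = 1.79 V, the device is in saturation.
I_D = ½ k_n V_ov² = 0.5 × 0.245 × 1.79² = 0.391 mA.

Saturation; I_D = 0.391 mA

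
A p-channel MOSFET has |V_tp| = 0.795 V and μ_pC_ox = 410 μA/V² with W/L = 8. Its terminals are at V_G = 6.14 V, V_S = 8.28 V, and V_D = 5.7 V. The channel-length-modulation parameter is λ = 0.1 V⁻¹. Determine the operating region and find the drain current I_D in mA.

Saturation; I_D = 3.73 mA

V_SG = V_S − V_G = 8.28 − 6.14 = 2.14 V; V_SD = V_S − V_D = 8.28 − 5.7 = 2.58 V.
k_p = μ_pC_ox · (W/L) = 3.28 mA/V².
V_ov = V_SG − |V_tp| = 2.14 − 0.795 = 1.34 V.
Since V_SD = 2.58 V ≥ V_ov = 1.34 V, the device is in saturation.
I_D = ½ k_p V_ov² (1 + λ V_SD) = 0.5 × 3.28 × 1.34² × (1 + 0.1 × 2.58) = 3.73 mA.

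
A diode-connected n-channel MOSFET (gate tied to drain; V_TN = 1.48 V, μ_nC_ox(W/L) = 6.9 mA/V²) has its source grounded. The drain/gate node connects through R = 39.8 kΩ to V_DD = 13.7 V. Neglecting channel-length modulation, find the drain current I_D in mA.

With gate tied to drain, V_GS = V_DS ≥ V_GS − V_TN, so the device is in saturation.
KCL at the drain: ½ k_n (V_GS − V_TN)² = (V_DD − V_GS)/R.
Let x = V_GS − 1.48. Then 137 x² + x − 12.22 = 0, giving x = 0.295 V (positive root), so V_GS = 1.77 V.
I_D = (V_DD − V_GS)/R = (13.7 − 1.77) / 39.8 = 0.3 mA.

I_D = 0.300 mA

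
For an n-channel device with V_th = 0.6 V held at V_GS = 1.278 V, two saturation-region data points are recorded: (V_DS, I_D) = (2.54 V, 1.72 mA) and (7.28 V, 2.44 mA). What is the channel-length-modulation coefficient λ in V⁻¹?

With V_GS fixed, I_D ∝ (1 + λ V_DS) in saturation, so I_D2/I_D1 = (1 + λ V_DS2)/(1 + λ V_DS1).
2.44/1.72 = 1.419 = (1 + 7.28 λ)/(1 + 2.54 λ).
Solving: λ (I_D1 V_DS2 − I_D2 V_DS1) = I_D2 − I_D1, so λ = (2.44 − 1.72) / (1.72 × 7.28 − 2.44 × 2.54) = 0.72 / 6.32 = 0.114 V⁻¹.

λ = 0.114 V⁻¹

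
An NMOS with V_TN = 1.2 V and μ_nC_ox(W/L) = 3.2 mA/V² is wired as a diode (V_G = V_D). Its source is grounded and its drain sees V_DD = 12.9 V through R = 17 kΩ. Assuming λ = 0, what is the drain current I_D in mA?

I_D = 0.651 mA

With gate tied to drain, V_GS = V_DS ≥ V_GS − V_TN, so the device is in saturation.
KCL at the drain: ½ k_n (V_GS − V_TN)² = (V_DD − V_GS)/R.
Let x = V_GS − 1.2. Then 27.2 x² + x − 11.7 = 0, giving x = 0.638 V (positive root), so V_GS = 1.84 V.
I_D = (V_DD − V_GS)/R = (12.9 − 1.84) / 17 = 0.651 mA.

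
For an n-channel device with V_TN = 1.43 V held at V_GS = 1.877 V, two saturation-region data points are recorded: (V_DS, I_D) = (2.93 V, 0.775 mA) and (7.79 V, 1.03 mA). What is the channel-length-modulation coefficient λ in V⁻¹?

λ = 0.0845 V⁻¹

With V_GS fixed, I_D ∝ (1 + λ V_DS) in saturation, so I_D2/I_D1 = (1 + λ V_DS2)/(1 + λ V_DS1).
1.03/0.775 = 1.329 = (1 + 7.79 λ)/(1 + 2.93 λ).
Solving: λ (I_D1 V_DS2 − I_D2 V_DS1) = I_D2 − I_D1, so λ = (1.03 − 0.775) / (0.775 × 7.79 − 1.03 × 2.93) = 0.255 / 3.02 = 0.0845 V⁻¹.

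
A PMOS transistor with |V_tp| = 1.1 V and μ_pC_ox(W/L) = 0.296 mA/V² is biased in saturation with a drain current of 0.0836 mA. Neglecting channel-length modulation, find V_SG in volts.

In saturation I_D = ½ k_p (V_SG − |V_tp|)², so V_SG − |V_tp| = √(2 I_D / k_p) = √(2 × 0.0836 / 0.296) = 0.752 V.
V_SG = 1.1 + 0.752 = 1.85 V.

V_SG = 1.85 V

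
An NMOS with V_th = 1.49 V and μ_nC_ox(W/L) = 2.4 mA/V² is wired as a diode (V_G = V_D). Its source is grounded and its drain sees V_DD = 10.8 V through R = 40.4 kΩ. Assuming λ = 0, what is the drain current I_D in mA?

I_D = 0.220 mA

With gate tied to drain, V_GS = V_DS ≥ V_GS − V_th, so the device is in saturation.
KCL at the drain: ½ k_n (V_GS − V_th)² = (V_DD − V_GS)/R.
Let x = V_GS − 1.49. Then 48.5 x² + x − 9.31 = 0, giving x = 0.428 V (positive root), so V_GS = 1.92 V.
I_D = (V_DD − V_GS)/R = (10.8 − 1.92) / 40.4 = 0.22 mA.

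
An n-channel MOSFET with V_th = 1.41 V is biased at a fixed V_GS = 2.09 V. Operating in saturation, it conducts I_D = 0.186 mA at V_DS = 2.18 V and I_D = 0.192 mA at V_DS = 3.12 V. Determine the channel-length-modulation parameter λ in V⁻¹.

λ = 0.0371 V⁻¹

With V_GS fixed, I_D ∝ (1 + λ V_DS) in saturation, so I_D2/I_D1 = (1 + λ V_DS2)/(1 + λ V_DS1).
0.192/0.186 = 1.032 = (1 + 3.12 λ)/(1 + 2.18 λ).
Solving: λ (I_D1 V_DS2 − I_D2 V_DS1) = I_D2 − I_D1, so λ = (0.192 − 0.186) / (0.186 × 3.12 − 0.192 × 2.18) = 0.006 / 0.162 = 0.0371 V⁻¹.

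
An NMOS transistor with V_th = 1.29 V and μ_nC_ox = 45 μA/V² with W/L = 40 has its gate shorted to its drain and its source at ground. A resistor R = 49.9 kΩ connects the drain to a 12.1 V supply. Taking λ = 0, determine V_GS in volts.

With gate tied to drain, V_GS = V_DS ≥ V_GS − V_th, so the device is in saturation.
k_n = μ_nC_ox · (W/L) = 1.8 mA/V².
KCL at the drain: ½ k_n (V_GS − V_th)² = (V_DD − V_GS)/R.
Let x = V_GS − 1.29. Then 44.9 x² + x − 10.81 = 0, giving x = 0.48 V (positive root), so V_GS = 1.77 V.
I_D = (V_DD − V_GS)/R = (12.1 − 1.77) / 49.9 = 0.207 mA.

V_GS = 1.77 V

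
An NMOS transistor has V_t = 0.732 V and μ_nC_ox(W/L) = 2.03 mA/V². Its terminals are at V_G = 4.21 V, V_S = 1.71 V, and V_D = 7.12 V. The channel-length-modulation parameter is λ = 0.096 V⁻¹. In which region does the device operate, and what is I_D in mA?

V_GS = V_G − V_S = 4.21 − 1.71 = 2.5 V; V_DS = V_D − V_S = 7.12 − 1.71 = 5.41 V.
V_ov = V_GS − V_t = 2.5 − 0.732 = 1.77 V.
Since V_DS = 5.41 V ≥ V_ov = 1.77 V, the device is in saturation.
I_D = ½ k_n V_ov² (1 + λ V_DS) = 0.5 × 2.03 × 1.77² × (1 + 0.096 × 5.41) = 4.82 mA.

Saturation; I_D = 4.82 mA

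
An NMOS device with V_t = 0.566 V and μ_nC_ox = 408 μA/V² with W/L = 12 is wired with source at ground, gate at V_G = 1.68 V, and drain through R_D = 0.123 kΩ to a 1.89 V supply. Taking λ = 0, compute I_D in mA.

V_GS = V_G = 1.68 V, so V_ov = 1.68 − 0.566 = 1.11 V.
k_n = μ_nC_ox · (W/L) = 4.896 mA/V².
Assume saturation: I_D = ½ k_n V_ov² = 0.5 × 4.896 × 1.11² = 3.04 mA, giving V_DS = V_DD − I_D R_D = 1.89 − 3.04 × 0.123 = 1.52 V.
V_DS = 1.52 V ≥ V_ov = 1.11 V, confirming saturation.

I_D = 3.04 mA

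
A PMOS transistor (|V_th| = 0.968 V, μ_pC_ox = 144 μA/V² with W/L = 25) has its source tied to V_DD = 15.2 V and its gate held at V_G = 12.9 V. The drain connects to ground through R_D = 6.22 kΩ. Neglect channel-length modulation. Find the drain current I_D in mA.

I_D = 2.34 mA

V_SG = V_DD − V_G = 15.2 − 12.9 = 2.3 V, so V_ov = 2.3 − 0.968 = 1.33 V.
k_p = μ_pC_ox · (W/L) = 3.6 mA/V².
Assume saturation: I_D = ½ k_p V_ov² = 0.5 × 3.6 × 1.33² = 3.19 mA, giving V_SD = V_DD − I_D R_D = 15.2 − 3.19 × 6.22 = -4.66 V.
But -4.66 V < V_ov = 1.33 V, so the device is actually in triode.
In triode I_D = k_p[V_ov V_SD − ½ V_SD²] and I_D = (V_DD − V_SD)/R_D. Equating: 11.2 V_SD² − 30.83 V_SD + 15.2 = 0, giving V_SD = 0.643 V (the root below V_ov).
I_D = (15.2 − 0.643) / 6.22 = 2.34 mA.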